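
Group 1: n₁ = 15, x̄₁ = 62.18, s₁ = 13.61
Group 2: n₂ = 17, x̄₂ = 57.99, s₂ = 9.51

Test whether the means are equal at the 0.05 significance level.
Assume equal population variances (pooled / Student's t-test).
Student's two-sample t-test (equal variances):
H₀: μ₁ = μ₂
H₁: μ₁ ≠ μ₂
df = n₁ + n₂ - 2 = 30
Pooled variance s_p² = [(n₁-1)s₁² + (n₂-1)s₂²] / (n₁ + n₂ - 2) = [(14)(13.61²) + (16)(9.51²)] / 30 = 134.6764
SE = √(s_p²(1/n₁ + 1/n₂)) = √(134.6764 × (1/15 + 1/17)) = 4.1110
t = (x̄₁ - x̄₂) / SE = (62.18 - 57.99) / 4.1110 = 4.19 / 4.1110 = 1.019
p-value = 0.3163

Since p-value > α = 0.05, we fail to reject H₀.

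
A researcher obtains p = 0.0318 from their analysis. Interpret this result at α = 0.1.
Since p = 0.0318 < α = 0.1, reject H₀.
There is sufficient evidence to reject the null hypothesis; the result is statistically significant at the 0.1 level.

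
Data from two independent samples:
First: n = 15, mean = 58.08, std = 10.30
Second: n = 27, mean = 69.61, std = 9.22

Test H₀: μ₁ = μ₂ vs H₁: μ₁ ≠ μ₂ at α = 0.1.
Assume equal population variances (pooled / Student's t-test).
Student's two-sample t-test (equal variances):
H₀: μ₁ = μ₂
H₁: μ₁ ≠ μ₂
df = n₁ + n₂ - 2 = 40
Pooled variance s_p² = [(n₁-1)s₁² + (n₂-1)s₂²] / (n₁ + n₂ - 2) = [(14)(10.30²) + (26)(9.22²)] / 40 = 92.3870
SE = √(s_p²(1/n₁ + 1/n₂)) = √(92.3870 × (1/15 + 1/27)) = 3.0953
t = (x̄₁ - x̄₂) / SE = (58.08 - 69.61) / 3.0953 = -11.53 / 3.0953 = -3.725
p-value = 0.0006

Since p-value < α = 0.1, we reject H₀.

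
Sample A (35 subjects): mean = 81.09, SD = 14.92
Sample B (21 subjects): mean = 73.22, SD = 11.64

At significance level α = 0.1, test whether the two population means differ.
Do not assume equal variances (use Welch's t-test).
Welch's two-sample t-test:
H₀: μ₁ = μ₂
H₁: μ₁ ≠ μ₂
s₁²/n₁ = 14.92²/35 = 6.3602,  s₂²/n₂ = 11.64²/21 = 6.4519
SE = √(s₁²/n₁ + s₂²/n₂) = √(6.3602 + 6.4519) = 3.5794
df (Welch-Satterthwaite) = (s₁²/n₁ + s₂²/n₂)² / [(s₁²/n₁)²/(n₁-1) + (s₂²/n₂)²/(n₂-1)] ≈ 50.18
t = (x̄₁ - x̄₂) / SE = (81.09 - 73.22) / 3.5794 = 7.87 / 3.5794 = 2.199
p-value = 0.0325

Since p-value < α = 0.1, we reject H₀.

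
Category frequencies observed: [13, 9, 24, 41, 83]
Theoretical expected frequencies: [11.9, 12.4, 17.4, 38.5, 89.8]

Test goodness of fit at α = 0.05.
Chi-square goodness of fit test:
H₀: observed counts match expected distribution
H₁: observed counts differ from expected distribution
df = k - 1 = 4
χ² = Σ(O - E)²/E
   = (13 - 11.9)²/11.9 + (9 - 12.4)²/12.4 + (24 - 17.4)²/17.4 + (41 - 38.5)²/38.5 + (83 - 89.8)²/89.8
   = 0.102 + 0.932 + 2.503 + 0.162 + 0.515
   = 4.21
p-value = 0.3777

Since p-value > α = 0.05, we fail to reject H₀.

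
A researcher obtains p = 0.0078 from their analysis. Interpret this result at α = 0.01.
Since p = 0.0078 < α = 0.01, reject H₀.
There is sufficient evidence to reject the null hypothesis; the result is statistically significant at the 0.01 level.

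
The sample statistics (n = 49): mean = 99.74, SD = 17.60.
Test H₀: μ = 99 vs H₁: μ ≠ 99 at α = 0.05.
One-sample t-test:
H₀: μ = 99
H₁: μ ≠ 99
df = n - 1 = 48
t = (x̄ - μ₀) / (s/√n) = (99.74 - 99) / (17.60/√49) = 0.294
p-value = 0.7698

Since p-value > α = 0.05, we fail to reject H₀.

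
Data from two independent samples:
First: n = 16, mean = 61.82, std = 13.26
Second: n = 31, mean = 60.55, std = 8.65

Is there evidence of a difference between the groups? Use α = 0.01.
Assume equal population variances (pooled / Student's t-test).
Student's two-sample t-test (equal variances):
H₀: μ₁ = μ₂
H₁: μ₁ ≠ μ₂
df = n₁ + n₂ - 2 = 45
Pooled variance s_p² = [(n₁-1)s₁² + (n₂-1)s₂²] / (n₁ + n₂ - 2) = [(15)(13.26²) + (30)(8.65²)] / 45 = 108.4909
SE = √(s_p²(1/n₁ + 1/n₂)) = √(108.4909 × (1/16 + 1/31)) = 3.2063
t = (x̄₁ - x̄₂) / SE = (61.82 - 60.55) / 3.2063 = 1.27 / 3.2063 = 0.396
p-value = 0.6939

Since p-value > α = 0.01, we fail to reject H₀.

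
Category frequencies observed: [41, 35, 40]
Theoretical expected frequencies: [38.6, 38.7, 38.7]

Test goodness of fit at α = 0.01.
Chi-square goodness of fit test:
H₀: observed counts match expected distribution
H₁: observed counts differ from expected distribution
df = k - 1 = 2
χ² = Σ(O - E)²/E
   = (41 - 38.6)²/38.6 + (35 - 38.7)²/38.7 + (40 - 38.7)²/38.7
   = 0.149 + 0.354 + 0.044
   = 0.55
p-value = 0.7608

Since p-value > α = 0.01, we fail to reject H₀.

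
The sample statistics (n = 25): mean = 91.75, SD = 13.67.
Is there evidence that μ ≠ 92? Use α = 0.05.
One-sample t-test:
H₀: μ = 92
H₁: μ ≠ 92
df = n - 1 = 24
t = (x̄ - μ₀) / (s/√n) = (91.75 - 92) / (13.67/√25) = -0.091
p-value = 0.9279

Since p-value > α = 0.05, we fail to reject H₀.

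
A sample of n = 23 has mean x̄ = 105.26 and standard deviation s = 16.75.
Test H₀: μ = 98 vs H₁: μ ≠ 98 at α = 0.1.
One-sample t-test:
H₀: μ = 98
H₁: μ ≠ 98
df = n - 1 = 22
t = (x̄ - μ₀) / (s/√n) = (105.26 - 98) / (16.75/√23) = 2.079
p-value = 0.0495

Since p-value < α = 0.1, we reject H₀.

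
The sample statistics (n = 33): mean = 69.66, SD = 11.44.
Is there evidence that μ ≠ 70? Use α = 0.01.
One-sample t-test:
H₀: μ = 70
H₁: μ ≠ 70
df = n - 1 = 32
t = (x̄ - μ₀) / (s/√n) = (69.66 - 70) / (11.44/√33) = -0.171
p-value = 0.8655

Since p-value > α = 0.01, we fail to reject H₀.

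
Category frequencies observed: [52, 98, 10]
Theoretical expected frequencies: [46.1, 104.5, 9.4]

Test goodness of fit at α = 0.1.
Chi-square goodness of fit test:
H₀: observed counts match expected distribution
H₁: observed counts differ from expected distribution
df = k - 1 = 2
χ² = Σ(O - E)²/E
   = (52 - 46.1)²/46.1 + (98 - 104.5)²/104.5 + (10 - 9.4)²/9.4
   = 0.755 + 0.404 + 0.038
   = 1.20
p-value = 0.5494

Since p-value > α = 0.1, we fail to reject H₀.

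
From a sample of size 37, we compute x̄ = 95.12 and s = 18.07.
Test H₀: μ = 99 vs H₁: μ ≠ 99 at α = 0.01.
One-sample t-test:
H₀: μ = 99
H₁: μ ≠ 99
df = n - 1 = 36
t = (x̄ - μ₀) / (s/√n) = (95.12 - 99) / (18.07/√37) = -1.306
p-value = 0.1998

Since p-value > α = 0.01, we fail to reject H₀.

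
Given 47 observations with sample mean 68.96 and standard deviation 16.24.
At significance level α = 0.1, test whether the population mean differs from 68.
One-sample t-test:
H₀: μ = 68
H₁: μ ≠ 68
df = n - 1 = 46
t = (x̄ - μ₀) / (s/√n) = (68.96 - 68) / (16.24/√47) = 0.405
p-value = 0.6872

Since p-value > α = 0.1, we fail to reject H₀.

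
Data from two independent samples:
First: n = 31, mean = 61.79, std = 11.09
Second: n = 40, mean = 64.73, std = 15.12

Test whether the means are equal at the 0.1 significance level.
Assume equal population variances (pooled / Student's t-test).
Student's two-sample t-test (equal variances):
H₀: μ₁ = μ₂
H₁: μ₁ ≠ μ₂
df = n₁ + n₂ - 2 = 69
Pooled variance s_p² = [(n₁-1)s₁² + (n₂-1)s₂²] / (n₁ + n₂ - 2) = [(30)(11.09²) + (39)(15.12²)] / 69 = 182.6899
SE = √(s_p²(1/n₁ + 1/n₂)) = √(182.6899 × (1/31 + 1/40)) = 3.2343
t = (x̄₁ - x̄₂) / SE = (61.79 - 64.73) / 3.2343 = -2.94 / 3.2343 = -0.909
p-value = 0.3665

Since p-value > α = 0.1, we fail to reject H₀.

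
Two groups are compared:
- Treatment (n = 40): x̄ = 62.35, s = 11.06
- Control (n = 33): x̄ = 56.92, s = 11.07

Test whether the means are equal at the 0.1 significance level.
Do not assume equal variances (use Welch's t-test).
Welch's two-sample t-test:
H₀: μ₁ = μ₂
H₁: μ₁ ≠ μ₂
s₁²/n₁ = 11.06²/40 = 3.0581,  s₂²/n₂ = 11.07²/33 = 3.7135
SE = √(s₁²/n₁ + s₂²/n₂) = √(3.0581 + 3.7135) = 2.6022
df (Welch-Satterthwaite) = (s₁²/n₁ + s₂²/n₂)² / [(s₁²/n₁)²/(n₁-1) + (s₂²/n₂)²/(n₂-1)] ≈ 68.36
t = (x̄₁ - x̄₂) / SE = (62.35 - 56.92) / 2.6022 = 5.43 / 2.6022 = 2.087
p-value = 0.0406

Since p-value < α = 0.1, we reject H₀.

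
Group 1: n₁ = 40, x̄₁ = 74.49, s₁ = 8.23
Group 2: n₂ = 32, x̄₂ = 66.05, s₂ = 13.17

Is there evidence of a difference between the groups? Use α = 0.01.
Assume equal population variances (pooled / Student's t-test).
Student's two-sample t-test (equal variances):
H₀: μ₁ = μ₂
H₁: μ₁ ≠ μ₂
df = n₁ + n₂ - 2 = 70
Pooled variance s_p² = [(n₁-1)s₁² + (n₂-1)s₂²] / (n₁ + n₂ - 2) = [(39)(8.23²) + (31)(13.17²)] / 70 = 114.5500
SE = √(s_p²(1/n₁ + 1/n₂)) = √(114.5500 × (1/40 + 1/32)) = 2.5384
t = (x̄₁ - x̄₂) / SE = (74.49 - 66.05) / 2.5384 = 8.44 / 2.5384 = 3.325
p-value = 0.0014

Since p-value < α = 0.01, we reject H₀.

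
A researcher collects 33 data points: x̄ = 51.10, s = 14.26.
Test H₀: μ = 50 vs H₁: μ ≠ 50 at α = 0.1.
One-sample t-test:
H₀: μ = 50
H₁: μ ≠ 50
df = n - 1 = 32
t = (x̄ - μ₀) / (s/√n) = (51.10 - 50) / (14.26/√33) = 0.443
p-value = 0.6607

Since p-value > α = 0.1, we fail to reject H₀.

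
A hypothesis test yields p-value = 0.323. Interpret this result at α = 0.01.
Since p = 0.323 > α = 0.01, fail to reject H₀.
There is insufficient evidence to reject the null hypothesis; the result is not statistically significant at the 0.01 level.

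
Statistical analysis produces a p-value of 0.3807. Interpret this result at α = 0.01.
Since p = 0.3807 > α = 0.01, fail to reject H₀.
There is insufficient evidence to reject the null hypothesis; the result is not statistically significant at the 0.01 level.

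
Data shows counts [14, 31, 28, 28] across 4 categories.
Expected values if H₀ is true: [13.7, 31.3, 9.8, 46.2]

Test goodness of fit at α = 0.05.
Chi-square goodness of fit test:
H₀: observed counts match expected distribution
H₁: observed counts differ from expected distribution
df = k - 1 = 3
χ² = Σ(O - E)²/E
   = (14 - 13.7)²/13.7 + (31 - 31.3)²/31.3 + (28 - 9.8)²/9.8 + (28 - 46.2)²/46.2
   = 0.007 + 0.003 + 33.800 + 7.170
   = 40.98
p-value < 0.0001

Since p-value < α = 0.05, we reject H₀.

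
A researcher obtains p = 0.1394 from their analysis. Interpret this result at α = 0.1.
Since p = 0.1394 > α = 0.1, fail to reject H₀.
There is insufficient evidence to reject the null hypothesis; the result is not statistically significant at the 0.1 level.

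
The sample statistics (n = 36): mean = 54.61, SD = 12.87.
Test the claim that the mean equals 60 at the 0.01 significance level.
One-sample t-test:
H₀: μ = 60
H₁: μ ≠ 60
df = n - 1 = 35
t = (x̄ - μ₀) / (s/√n) = (54.61 - 60) / (12.87/√36) = -2.513
p-value = 0.0167

Since p-value > α = 0.01, we fail to reject H₀.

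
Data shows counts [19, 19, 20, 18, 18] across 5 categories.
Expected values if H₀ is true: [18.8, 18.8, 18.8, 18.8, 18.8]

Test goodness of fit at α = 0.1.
Chi-square goodness of fit test:
H₀: observed counts match expected distribution
H₁: observed counts differ from expected distribution
df = k - 1 = 4
χ² = Σ(O - E)²/E
   = (19 - 18.8)²/18.8 + (19 - 18.8)²/18.8 + (20 - 18.8)²/18.8 + (18 - 18.8)²/18.8 + (18 - 18.8)²/18.8
   = 0.002 + 0.002 + 0.077 + 0.034 + 0.034
   = 0.15
p-value = 0.9974

Since p-value > α = 0.1, we fail to reject H₀.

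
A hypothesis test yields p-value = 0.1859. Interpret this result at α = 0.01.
Since p = 0.1859 > α = 0.01, fail to reject H₀.
There is insufficient evidence to reject the null hypothesis; the result is not statistically significant at the 0.01 level.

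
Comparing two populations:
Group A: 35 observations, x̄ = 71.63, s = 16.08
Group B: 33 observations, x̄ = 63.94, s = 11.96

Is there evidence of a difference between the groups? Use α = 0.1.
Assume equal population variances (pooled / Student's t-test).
Student's two-sample t-test (equal variances):
H₀: μ₁ = μ₂
H₁: μ₁ ≠ μ₂
df = n₁ + n₂ - 2 = 66
Pooled variance s_p² = [(n₁-1)s₁² + (n₂-1)s₂²] / (n₁ + n₂ - 2) = [(34)(16.08²) + (32)(11.96²)] / 66 = 202.5544
SE = √(s_p²(1/n₁ + 1/n₂)) = √(202.5544 × (1/35 + 1/33)) = 3.4533
t = (x̄₁ - x̄₂) / SE = (71.63 - 63.94) / 3.4533 = 7.69 / 3.4533 = 2.227
p-value = 0.0294

Since p-value < α = 0.1, we reject H₀.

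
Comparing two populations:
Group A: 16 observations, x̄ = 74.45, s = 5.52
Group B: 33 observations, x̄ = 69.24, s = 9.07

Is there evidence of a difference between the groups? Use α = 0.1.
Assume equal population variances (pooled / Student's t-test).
Student's two-sample t-test (equal variances):
H₀: μ₁ = μ₂
H₁: μ₁ ≠ μ₂
df = n₁ + n₂ - 2 = 47
Pooled variance s_p² = [(n₁-1)s₁² + (n₂-1)s₂²] / (n₁ + n₂ - 2) = [(15)(5.52²) + (32)(9.07²)] / 47 = 65.7347
SE = √(s_p²(1/n₁ + 1/n₂)) = √(65.7347 × (1/16 + 1/33)) = 2.4699
t = (x̄₁ - x̄₂) / SE = (74.45 - 69.24) / 2.4699 = 5.21 / 2.4699 = 2.109
p-value = 0.0403

Since p-value < α = 0.1, we reject H₀.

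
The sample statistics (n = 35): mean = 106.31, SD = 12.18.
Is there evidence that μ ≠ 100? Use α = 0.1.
One-sample t-test:
H₀: μ = 100
H₁: μ ≠ 100
df = n - 1 = 34
t = (x̄ - μ₀) / (s/√n) = (106.31 - 100) / (12.18/√35) = 3.065
p-value = 0.0042

Since p-value < α = 0.1, we reject H₀.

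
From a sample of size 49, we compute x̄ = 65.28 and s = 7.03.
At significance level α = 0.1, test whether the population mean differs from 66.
One-sample t-test:
H₀: μ = 66
H₁: μ ≠ 66
df = n - 1 = 48
t = (x̄ - μ₀) / (s/√n) = (65.28 - 66) / (7.03/√49) = -0.717
p-value = 0.4769

Since p-value > α = 0.1, we fail to reject H₀.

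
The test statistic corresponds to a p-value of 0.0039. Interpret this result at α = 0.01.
Since p = 0.0039 < α = 0.01, reject H₀.
There is sufficient evidence to reject the null hypothesis; the result is statistically significant at the 0.01 level.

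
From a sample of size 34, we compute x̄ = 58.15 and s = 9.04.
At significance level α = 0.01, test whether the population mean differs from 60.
One-sample t-test:
H₀: μ = 60
H₁: μ ≠ 60
df = n - 1 = 33
t = (x̄ - μ₀) / (s/√n) = (58.15 - 60) / (9.04/√34) = -1.193
p-value = 0.2413

Since p-value > α = 0.01, we fail to reject H₀.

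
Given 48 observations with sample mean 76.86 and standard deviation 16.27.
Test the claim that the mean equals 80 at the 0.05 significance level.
One-sample t-test:
H₀: μ = 80
H₁: μ ≠ 80
df = n - 1 = 47
t = (x̄ - μ₀) / (s/√n) = (76.86 - 80) / (16.27/√48) = -1.337
p-value = 0.1876

Since p-value > α = 0.05, we fail to reject H₀.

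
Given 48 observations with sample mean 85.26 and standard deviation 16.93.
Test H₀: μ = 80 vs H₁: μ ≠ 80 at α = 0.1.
One-sample t-test:
H₀: μ = 80
H₁: μ ≠ 80
df = n - 1 = 47
t = (x̄ - μ₀) / (s/√n) = (85.26 - 80) / (16.93/√48) = 2.153
p-value = 0.0365

Since p-value < α = 0.1, we reject H₀.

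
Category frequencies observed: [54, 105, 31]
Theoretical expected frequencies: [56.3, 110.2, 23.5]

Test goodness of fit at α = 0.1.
Chi-square goodness of fit test:
H₀: observed counts match expected distribution
H₁: observed counts differ from expected distribution
df = k - 1 = 2
χ² = Σ(O - E)²/E
   = (54 - 56.3)²/56.3 + (105 - 110.2)²/110.2 + (31 - 23.5)²/23.5
   = 0.094 + 0.245 + 2.394
   = 2.73
p-value = 0.2550

Since p-value > α = 0.1, we fail to reject H₀.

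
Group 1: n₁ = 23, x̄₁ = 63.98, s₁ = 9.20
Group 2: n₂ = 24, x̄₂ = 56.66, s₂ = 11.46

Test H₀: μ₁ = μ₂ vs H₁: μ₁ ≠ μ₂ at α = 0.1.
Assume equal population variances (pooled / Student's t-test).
Student's two-sample t-test (equal variances):
H₀: μ₁ = μ₂
H₁: μ₁ ≠ μ₂
df = n₁ + n₂ - 2 = 45
Pooled variance s_p² = [(n₁-1)s₁² + (n₂-1)s₂²] / (n₁ + n₂ - 2) = [(22)(9.20²) + (23)(11.46²)] / 45 = 108.5046
SE = √(s_p²(1/n₁ + 1/n₂)) = √(108.5046 × (1/23 + 1/24)) = 3.0395
t = (x̄₁ - x̄₂) / SE = (63.98 - 56.66) / 3.0395 = 7.32 / 3.0395 = 2.408
p-value = 0.0202

Since p-value < α = 0.1, we reject H₀.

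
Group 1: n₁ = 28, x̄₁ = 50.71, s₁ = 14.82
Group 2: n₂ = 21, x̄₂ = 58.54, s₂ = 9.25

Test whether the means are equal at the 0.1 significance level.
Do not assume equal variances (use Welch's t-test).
Welch's two-sample t-test:
H₀: μ₁ = μ₂
H₁: μ₁ ≠ μ₂
s₁²/n₁ = 14.82²/28 = 7.8440,  s₂²/n₂ = 9.25²/21 = 4.0744
SE = √(s₁²/n₁ + s₂²/n₂) = √(7.8440 + 4.0744) = 3.4523
df (Welch-Satterthwaite) = (s₁²/n₁ + s₂²/n₂)² / [(s₁²/n₁)²/(n₁-1) + (s₂²/n₂)²/(n₂-1)] ≈ 45.69
t = (x̄₁ - x̄₂) / SE = (50.71 - 58.54) / 3.4523 = -7.83 / 3.4523 = -2.268
p-value = 0.0281

Since p-value < α = 0.1, we reject H₀.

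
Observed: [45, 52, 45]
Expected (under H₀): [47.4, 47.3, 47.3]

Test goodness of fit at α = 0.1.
Chi-square goodness of fit test:
H₀: observed counts match expected distribution
H₁: observed counts differ from expected distribution
df = k - 1 = 2
χ² = Σ(O - E)²/E
   = (45 - 47.4)²/47.4 + (52 - 47.3)²/47.3 + (45 - 47.3)²/47.3
   = 0.122 + 0.467 + 0.112
   = 0.70
p-value = 0.7046

Since p-value > α = 0.1, we fail to reject H₀.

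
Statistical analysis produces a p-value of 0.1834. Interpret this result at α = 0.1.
Since p = 0.1834 > α = 0.1, fail to reject H₀.
There is insufficient evidence to reject the null hypothesis; the result is not statistically significant at the 0.1 level.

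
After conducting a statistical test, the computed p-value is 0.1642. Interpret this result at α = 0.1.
Since p = 0.1642 > α = 0.1, fail to reject H₀.
There is insufficient evidence to reject the null hypothesis; the result is not statistically significant at the 0.1 level.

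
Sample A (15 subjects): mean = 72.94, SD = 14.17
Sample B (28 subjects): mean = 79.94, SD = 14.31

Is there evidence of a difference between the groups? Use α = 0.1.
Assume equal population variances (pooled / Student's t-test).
Student's two-sample t-test (equal variances):
H₀: μ₁ = μ₂
H₁: μ₁ ≠ μ₂
df = n₁ + n₂ - 2 = 41
Pooled variance s_p² = [(n₁-1)s₁² + (n₂-1)s₂²] / (n₁ + n₂ - 2) = [(14)(14.17²) + (27)(14.31²)] / 41 = 203.4146
SE = √(s_p²(1/n₁ + 1/n₂)) = √(203.4146 × (1/15 + 1/28)) = 4.5635
t = (x̄₁ - x̄₂) / SE = (72.94 - 79.94) / 4.5635 = -7.00 / 4.5635 = -1.534
p-value = 0.1327

Since p-value > α = 0.1, we fail to reject H₀.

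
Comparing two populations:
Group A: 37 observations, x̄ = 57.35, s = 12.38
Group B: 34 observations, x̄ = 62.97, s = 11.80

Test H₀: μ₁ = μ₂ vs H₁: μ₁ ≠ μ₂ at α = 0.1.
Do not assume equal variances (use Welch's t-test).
Welch's two-sample t-test:
H₀: μ₁ = μ₂
H₁: μ₁ ≠ μ₂
s₁²/n₁ = 12.38²/37 = 4.1423,  s₂²/n₂ = 11.80²/34 = 4.0953
SE = √(s₁²/n₁ + s₂²/n₂) = √(4.1423 + 4.0953) = 2.8701
df (Welch-Satterthwaite) = (s₁²/n₁ + s₂²/n₂)² / [(s₁²/n₁)²/(n₁-1) + (s₂²/n₂)²/(n₂-1)] ≈ 68.90
t = (x̄₁ - x̄₂) / SE = (57.35 - 62.97) / 2.8701 = -5.62 / 2.8701 = -1.958
p-value = 0.0543

Since p-value < α = 0.1, we reject H₀.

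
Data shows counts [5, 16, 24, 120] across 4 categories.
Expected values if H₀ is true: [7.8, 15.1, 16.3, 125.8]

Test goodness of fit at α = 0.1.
Chi-square goodness of fit test:
H₀: observed counts match expected distribution
H₁: observed counts differ from expected distribution
df = k - 1 = 3
χ² = Σ(O - E)²/E
   = (5 - 7.8)²/7.8 + (16 - 15.1)²/15.1 + (24 - 16.3)²/16.3 + (120 - 125.8)²/125.8
   = 1.005 + 0.054 + 3.637 + 0.267
   = 4.96
p-value = 0.1745

Since p-value > α = 0.1, we fail to reject H₀.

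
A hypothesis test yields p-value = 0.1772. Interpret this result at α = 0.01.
Since p = 0.1772 > α = 0.01, fail to reject H₀.
There is insufficient evidence to reject the null hypothesis; the result is not statistically significant at the 0.01 level.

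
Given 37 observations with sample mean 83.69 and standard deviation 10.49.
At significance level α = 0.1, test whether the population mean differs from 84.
One-sample t-test:
H₀: μ = 84
H₁: μ ≠ 84
df = n - 1 = 36
t = (x̄ - μ₀) / (s/√n) = (83.69 - 84) / (10.49/√37) = -0.180
p-value = 0.8584

Since p-value > α = 0.1, we fail to reject H₀.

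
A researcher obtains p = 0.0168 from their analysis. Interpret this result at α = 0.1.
Since p = 0.0168 < α = 0.1, reject H₀.
There is sufficient evidence to reject the null hypothesis; the result is statistically significant at the 0.1 level.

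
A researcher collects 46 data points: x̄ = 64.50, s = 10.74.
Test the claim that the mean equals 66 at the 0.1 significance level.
One-sample t-test:
H₀: μ = 66
H₁: μ ≠ 66
df = n - 1 = 45
t = (x̄ - μ₀) / (s/√n) = (64.50 - 66) / (10.74/√46) = -0.947
p-value = 0.3486

Since p-value > α = 0.1, we fail to reject H₀.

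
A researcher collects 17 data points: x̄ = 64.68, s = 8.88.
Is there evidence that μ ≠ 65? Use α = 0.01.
One-sample t-test:
H₀: μ = 65
H₁: μ ≠ 65
df = n - 1 = 16
t = (x̄ - μ₀) / (s/√n) = (64.68 - 65) / (8.88/√17) = -0.149
p-value = 0.8837

Since p-value > α = 0.01, we fail to reject H₀.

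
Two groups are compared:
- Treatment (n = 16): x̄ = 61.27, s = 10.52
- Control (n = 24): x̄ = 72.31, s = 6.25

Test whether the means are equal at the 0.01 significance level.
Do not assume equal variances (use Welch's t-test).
Welch's two-sample t-test:
H₀: μ₁ = μ₂
H₁: μ₁ ≠ μ₂
s₁²/n₁ = 10.52²/16 = 6.9169,  s₂²/n₂ = 6.25²/24 = 1.6276
SE = √(s₁²/n₁ + s₂²/n₂) = √(6.9169 + 1.6276) = 2.9231
df (Welch-Satterthwaite) = (s₁²/n₁ + s₂²/n₂)² / [(s₁²/n₁)²/(n₁-1) + (s₂²/n₂)²/(n₂-1)] ≈ 22.09
t = (x̄₁ - x̄₂) / SE = (61.27 - 72.31) / 2.9231 = -11.04 / 2.9231 = -3.777
p-value = 0.0010

Since p-value < α = 0.01, we reject H₀.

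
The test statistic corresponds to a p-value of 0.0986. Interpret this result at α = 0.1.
Since p = 0.0986 < α = 0.1, reject H₀.
There is sufficient evidence to reject the null hypothesis; the result is statistically significant at the 0.1 level.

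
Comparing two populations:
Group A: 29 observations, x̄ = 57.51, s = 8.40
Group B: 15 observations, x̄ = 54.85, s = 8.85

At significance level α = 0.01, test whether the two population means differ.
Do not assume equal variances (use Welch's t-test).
Welch's two-sample t-test:
H₀: μ₁ = μ₂
H₁: μ₁ ≠ μ₂
s₁²/n₁ = 8.40²/29 = 2.4331,  s₂²/n₂ = 8.85²/15 = 5.2215
SE = √(s₁²/n₁ + s₂²/n₂) = √(2.4331 + 5.2215) = 2.7667
df (Welch-Satterthwaite) = (s₁²/n₁ + s₂²/n₂)² / [(s₁²/n₁)²/(n₁-1) + (s₂²/n₂)²/(n₂-1)] ≈ 27.14
t = (x̄₁ - x̄₂) / SE = (57.51 - 54.85) / 2.7667 = 2.66 / 2.7667 = 0.961
p-value = 0.3448

Since p-value > α = 0.01, we fail to reject H₀.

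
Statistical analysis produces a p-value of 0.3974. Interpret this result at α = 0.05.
Since p = 0.3974 > α = 0.05, fail to reject H₀.
There is insufficient evidence to reject the null hypothesis; the result is not statistically significant at the 0.05 level.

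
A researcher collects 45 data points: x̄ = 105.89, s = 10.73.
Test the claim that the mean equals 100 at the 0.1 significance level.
One-sample t-test:
H₀: μ = 100
H₁: μ ≠ 100
df = n - 1 = 44
t = (x̄ - μ₀) / (s/√n) = (105.89 - 100) / (10.73/√45) = 3.682
p-value = 0.0006

Since p-value < α = 0.1, we reject H₀.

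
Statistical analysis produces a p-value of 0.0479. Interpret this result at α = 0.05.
Since p = 0.0479 < α = 0.05, reject H₀.
There is sufficient evidence to reject the null hypothesis; the result is statistically significant at the 0.05 level.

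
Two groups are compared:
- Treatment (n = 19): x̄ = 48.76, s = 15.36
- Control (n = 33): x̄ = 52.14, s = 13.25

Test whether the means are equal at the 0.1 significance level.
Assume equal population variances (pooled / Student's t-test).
Student's two-sample t-test (equal variances):
H₀: μ₁ = μ₂
H₁: μ₁ ≠ μ₂
df = n₁ + n₂ - 2 = 50
Pooled variance s_p² = [(n₁-1)s₁² + (n₂-1)s₂²] / (n₁ + n₂ - 2) = [(18)(15.36²) + (32)(13.25²)] / 50 = 197.2947
SE = √(s_p²(1/n₁ + 1/n₂)) = √(197.2947 × (1/19 + 1/33)) = 4.0451
t = (x̄₁ - x̄₂) / SE = (48.76 - 52.14) / 4.0451 = -3.38 / 4.0451 = -0.836
p-value = 0.4074

Since p-value > α = 0.1, we fail to reject H₀.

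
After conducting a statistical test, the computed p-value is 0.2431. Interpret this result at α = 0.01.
Since p = 0.2431 > α = 0.01, fail to reject H₀.
There is insufficient evidence to reject the null hypothesis; the result is not statistically significant at the 0.01 level.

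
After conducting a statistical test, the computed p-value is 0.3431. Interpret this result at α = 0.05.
Since p = 0.3431 > α = 0.05, fail to reject H₀.
There is insufficient evidence to reject the null hypothesis; the result is not statistically significant at the 0.05 level.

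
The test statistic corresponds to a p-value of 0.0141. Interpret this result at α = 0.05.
Since p = 0.0141 < α = 0.05, reject H₀.
There is sufficient evidence to reject the null hypothesis; the result is statistically significant at the 0.05 level.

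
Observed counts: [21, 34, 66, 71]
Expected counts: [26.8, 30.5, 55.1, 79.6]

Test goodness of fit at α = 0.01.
Chi-square goodness of fit test:
H₀: observed counts match expected distribution
H₁: observed counts differ from expected distribution
df = k - 1 = 3
χ² = Σ(O - E)²/E
   = (21 - 26.8)²/26.8 + (34 - 30.5)²/30.5 + (66 - 55.1)²/55.1 + (71 - 79.6)²/79.6
   = 1.255 + 0.402 + 2.156 + 0.929
   = 4.74
p-value = 0.1917

Since p-value > α = 0.01, we fail to reject H₀.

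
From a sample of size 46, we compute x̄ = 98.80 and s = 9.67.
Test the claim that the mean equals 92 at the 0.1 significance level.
One-sample t-test:
H₀: μ = 92
H₁: μ ≠ 92
df = n - 1 = 45
t = (x̄ - μ₀) / (s/√n) = (98.80 - 92) / (9.67/√46) = 4.769
p-value < 0.0001

Since p-value < α = 0.1, we reject H₀.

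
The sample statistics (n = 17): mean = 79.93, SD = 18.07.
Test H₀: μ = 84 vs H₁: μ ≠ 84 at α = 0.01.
One-sample t-test:
H₀: μ = 84
H₁: μ ≠ 84
df = n - 1 = 16
t = (x̄ - μ₀) / (s/√n) = (79.93 - 84) / (18.07/√17) = -0.929
p-value = 0.3669

Since p-value > α = 0.01, we fail to reject H₀.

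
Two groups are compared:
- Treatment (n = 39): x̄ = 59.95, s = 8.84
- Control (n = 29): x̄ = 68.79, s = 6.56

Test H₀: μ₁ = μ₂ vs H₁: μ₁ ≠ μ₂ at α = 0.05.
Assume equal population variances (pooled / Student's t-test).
Student's two-sample t-test (equal variances):
H₀: μ₁ = μ₂
H₁: μ₁ ≠ μ₂
df = n₁ + n₂ - 2 = 66
Pooled variance s_p² = [(n₁-1)s₁² + (n₂-1)s₂²] / (n₁ + n₂ - 2) = [(38)(8.84²) + (28)(6.56²)] / 66 = 63.2496
SE = √(s_p²(1/n₁ + 1/n₂)) = √(63.2496 × (1/39 + 1/29)) = 1.9501
t = (x̄₁ - x̄₂) / SE = (59.95 - 68.79) / 1.9501 = -8.84 / 1.9501 = -4.533
p-value < 0.0001

Since p-value < α = 0.05, we reject H₀.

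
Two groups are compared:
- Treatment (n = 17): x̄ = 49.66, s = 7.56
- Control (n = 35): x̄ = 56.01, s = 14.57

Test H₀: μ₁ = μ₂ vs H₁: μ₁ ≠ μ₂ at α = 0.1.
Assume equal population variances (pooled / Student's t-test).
Student's two-sample t-test (equal variances):
H₀: μ₁ = μ₂
H₁: μ₁ ≠ μ₂
df = n₁ + n₂ - 2 = 50
Pooled variance s_p² = [(n₁-1)s₁² + (n₂-1)s₂²] / (n₁ + n₂ - 2) = [(16)(7.56²) + (34)(14.57²)] / 50 = 162.6429
SE = √(s_p²(1/n₁ + 1/n₂)) = √(162.6429 × (1/17 + 1/35)) = 3.7702
t = (x̄₁ - x̄₂) / SE = (49.66 - 56.01) / 3.7702 = -6.35 / 3.7702 = -1.684
p-value = 0.0984

Since p-value < α = 0.1, we reject H₀.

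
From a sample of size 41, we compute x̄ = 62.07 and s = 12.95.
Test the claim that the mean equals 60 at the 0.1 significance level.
One-sample t-test:
H₀: μ = 60
H₁: μ ≠ 60
df = n - 1 = 40
t = (x̄ - μ₀) / (s/√n) = (62.07 - 60) / (12.95/√41) = 1.024
p-value = 0.3122

Since p-value > α = 0.1, we fail to reject H₀.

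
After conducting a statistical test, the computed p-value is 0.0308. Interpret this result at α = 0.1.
Since p = 0.0308 < α = 0.1, reject H₀.
There is sufficient evidence to reject the null hypothesis; the result is statistically significant at the 0.1 level.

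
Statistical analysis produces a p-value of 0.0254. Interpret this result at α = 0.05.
Since p = 0.0254 < α = 0.05, reject H₀.
There is sufficient evidence to reject the null hypothesis; the result is statistically significant at the 0.05 level.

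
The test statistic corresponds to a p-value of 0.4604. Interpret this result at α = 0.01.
Since p = 0.4604 > α = 0.01, fail to reject H₀.
There is insufficient evidence to reject the null hypothesis; the result is not statistically significant at the 0.01 level.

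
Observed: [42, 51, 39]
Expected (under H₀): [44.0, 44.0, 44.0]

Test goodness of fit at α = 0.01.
Chi-square goodness of fit test:
H₀: observed counts match expected distribution
H₁: observed counts differ from expected distribution
df = k - 1 = 2
χ² = Σ(O - E)²/E
   = (42 - 44.0)²/44.0 + (51 - 44.0)²/44.0 + (39 - 44.0)²/44.0
   = 0.091 + 1.114 + 0.568
   = 1.77
p-value = 0.4122

Since p-value > α = 0.01, we fail to reject H₀.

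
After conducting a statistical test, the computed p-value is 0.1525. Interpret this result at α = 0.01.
Since p = 0.1525 > α = 0.01, fail to reject H₀.
There is insufficient evidence to reject the null hypothesis; the result is not statistically significant at the 0.01 level.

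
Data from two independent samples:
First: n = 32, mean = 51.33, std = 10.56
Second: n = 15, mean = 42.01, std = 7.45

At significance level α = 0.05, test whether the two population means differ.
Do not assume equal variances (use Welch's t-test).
Welch's two-sample t-test:
H₀: μ₁ = μ₂
H₁: μ₁ ≠ μ₂
s₁²/n₁ = 10.56²/32 = 3.4848,  s₂²/n₂ = 7.45²/15 = 3.7002
SE = √(s₁²/n₁ + s₂²/n₂) = √(3.4848 + 3.7002) = 2.6805
df (Welch-Satterthwaite) = (s₁²/n₁ + s₂²/n₂)² / [(s₁²/n₁)²/(n₁-1) + (s₂²/n₂)²/(n₂-1)] ≈ 37.69
t = (x̄₁ - x̄₂) / SE = (51.33 - 42.01) / 2.6805 = 9.32 / 2.6805 = 3.477
p-value = 0.0013

Since p-value < α = 0.05, we reject H₀.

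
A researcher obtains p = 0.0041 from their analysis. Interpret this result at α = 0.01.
Since p = 0.0041 < α = 0.01, reject H₀.
There is sufficient evidence to reject the null hypothesis; the result is statistically significant at the 0.01 level.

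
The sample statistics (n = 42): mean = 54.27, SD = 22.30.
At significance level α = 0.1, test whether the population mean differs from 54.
One-sample t-test:
H₀: μ = 54
H₁: μ ≠ 54
df = n - 1 = 41
t = (x̄ - μ₀) / (s/√n) = (54.27 - 54) / (22.30/√42) = 0.078
p-value = 0.9378

Since p-value > α = 0.1, we fail to reject H₀.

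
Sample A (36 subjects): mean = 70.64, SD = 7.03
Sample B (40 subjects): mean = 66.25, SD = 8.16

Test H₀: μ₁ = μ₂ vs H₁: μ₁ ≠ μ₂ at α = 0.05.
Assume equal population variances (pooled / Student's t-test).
Student's two-sample t-test (equal variances):
H₀: μ₁ = μ₂
H₁: μ₁ ≠ μ₂
df = n₁ + n₂ - 2 = 74
Pooled variance s_p² = [(n₁-1)s₁² + (n₂-1)s₂²] / (n₁ + n₂ - 2) = [(35)(7.03²) + (39)(8.16²)] / 74 = 58.4672
SE = √(s_p²(1/n₁ + 1/n₂)) = √(58.4672 × (1/36 + 1/40)) = 1.7566
t = (x̄₁ - x̄₂) / SE = (70.64 - 66.25) / 1.7566 = 4.39 / 1.7566 = 2.499
p-value = 0.0147

Since p-value < α = 0.05, we reject H₀.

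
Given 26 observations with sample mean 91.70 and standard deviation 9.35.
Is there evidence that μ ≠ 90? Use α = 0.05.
One-sample t-test:
H₀: μ = 90
H₁: μ ≠ 90
df = n - 1 = 25
t = (x̄ - μ₀) / (s/√n) = (91.70 - 90) / (9.35/√26) = 0.927
p-value = 0.3627

Since p-value > α = 0.05, we fail to reject H₀.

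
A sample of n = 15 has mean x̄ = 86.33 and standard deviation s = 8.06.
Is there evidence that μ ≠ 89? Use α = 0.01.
One-sample t-test:
H₀: μ = 89
H₁: μ ≠ 89
df = n - 1 = 14
t = (x̄ - μ₀) / (s/√n) = (86.33 - 89) / (8.06/√15) = -1.283
p-value = 0.2203

Since p-value > α = 0.01, we fail to reject H₀.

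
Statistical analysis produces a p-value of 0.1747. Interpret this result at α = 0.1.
Since p = 0.1747 > α = 0.1, fail to reject H₀.
There is insufficient evidence to reject the null hypothesis; the result is not statistically significant at the 0.1 level.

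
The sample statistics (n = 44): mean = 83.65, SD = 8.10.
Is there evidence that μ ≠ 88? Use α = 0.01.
One-sample t-test:
H₀: μ = 88
H₁: μ ≠ 88
df = n - 1 = 43
t = (x̄ - μ₀) / (s/√n) = (83.65 - 88) / (8.10/√44) = -3.562
p-value = 0.0009

Since p-value < α = 0.01, we reject H₀.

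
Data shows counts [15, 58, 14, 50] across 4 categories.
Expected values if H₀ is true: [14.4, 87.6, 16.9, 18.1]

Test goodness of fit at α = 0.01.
Chi-square goodness of fit test:
H₀: observed counts match expected distribution
H₁: observed counts differ from expected distribution
df = k - 1 = 3
χ² = Σ(O - E)²/E
   = (15 - 14.4)²/14.4 + (58 - 87.6)²/87.6 + (14 - 16.9)²/16.9 + (50 - 18.1)²/18.1
   = 0.025 + 10.002 + 0.498 + 56.222
   = 66.75
p-value < 0.0001

Since p-value < α = 0.01, we reject H₀.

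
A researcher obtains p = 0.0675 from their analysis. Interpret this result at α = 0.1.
Since p = 0.0675 < α = 0.1, reject H₀.
There is sufficient evidence to reject the null hypothesis; the result is statistically significant at the 0.1 level.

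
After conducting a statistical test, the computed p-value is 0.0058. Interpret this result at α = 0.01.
Since p = 0.0058 < α = 0.01, reject H₀.
There is sufficient evidence to reject the null hypothesis; the result is statistically significant at the 0.01 level.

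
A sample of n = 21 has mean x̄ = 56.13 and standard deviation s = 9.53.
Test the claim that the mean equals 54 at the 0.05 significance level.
One-sample t-test:
H₀: μ = 54
H₁: μ ≠ 54
df = n - 1 = 20
t = (x̄ - μ₀) / (s/√n) = (56.13 - 54) / (9.53/√21) = 1.024
p-value = 0.3180

Since p-value > α = 0.05, we fail to reject H₀.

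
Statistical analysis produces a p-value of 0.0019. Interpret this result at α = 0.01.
Since p = 0.0019 < α = 0.01, reject H₀.
There is sufficient evidence to reject the null hypothesis; the result is statistically significant at the 0.01 level.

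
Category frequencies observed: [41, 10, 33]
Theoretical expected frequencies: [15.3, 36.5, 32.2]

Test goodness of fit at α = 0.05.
Chi-square goodness of fit test:
H₀: observed counts match expected distribution
H₁: observed counts differ from expected distribution
df = k - 1 = 2
χ² = Σ(O - E)²/E
   = (41 - 15.3)²/15.3 + (10 - 36.5)²/36.5 + (33 - 32.2)²/32.2
   = 43.169 + 19.240 + 0.020
   = 62.43
p-value < 0.0001

Since p-value < α = 0.05, we reject H₀.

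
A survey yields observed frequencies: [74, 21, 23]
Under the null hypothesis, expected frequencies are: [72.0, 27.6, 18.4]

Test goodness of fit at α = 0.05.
Chi-square goodness of fit test:
H₀: observed counts match expected distribution
H₁: observed counts differ from expected distribution
df = k - 1 = 2
χ² = Σ(O - E)²/E
   = (74 - 72.0)²/72.0 + (21 - 27.6)²/27.6 + (23 - 18.4)²/18.4
   = 0.056 + 1.578 + 1.150
   = 2.78
p-value = 0.2486

Since p-value > α = 0.05, we fail to reject H₀.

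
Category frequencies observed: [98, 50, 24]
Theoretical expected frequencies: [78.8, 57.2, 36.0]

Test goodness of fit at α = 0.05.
Chi-square goodness of fit test:
H₀: observed counts match expected distribution
H₁: observed counts differ from expected distribution
df = k - 1 = 2
χ² = Σ(O - E)²/E
   = (98 - 78.8)²/78.8 + (50 - 57.2)²/57.2 + (24 - 36.0)²/36.0
   = 4.678 + 0.906 + 4.000
   = 9.58
p-value = 0.0083

Since p-value < α = 0.05, we reject H₀.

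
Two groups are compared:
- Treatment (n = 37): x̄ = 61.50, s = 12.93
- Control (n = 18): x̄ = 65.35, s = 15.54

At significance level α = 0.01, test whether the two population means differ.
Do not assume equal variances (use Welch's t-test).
Welch's two-sample t-test:
H₀: μ₁ = μ₂
H₁: μ₁ ≠ μ₂
s₁²/n₁ = 12.93²/37 = 4.5185,  s₂²/n₂ = 15.54²/18 = 13.4162
SE = √(s₁²/n₁ + s₂²/n₂) = √(4.5185 + 13.4162) = 4.2349
df (Welch-Satterthwaite) = (s₁²/n₁ + s₂²/n₂)² / [(s₁²/n₁)²/(n₁-1) + (s₂²/n₂)²/(n₂-1)] ≈ 28.83
t = (x̄₁ - x̄₂) / SE = (61.50 - 65.35) / 4.2349 = -3.85 / 4.2349 = -0.909
p-value = 0.3708

Since p-value > α = 0.01, we fail to reject H₀.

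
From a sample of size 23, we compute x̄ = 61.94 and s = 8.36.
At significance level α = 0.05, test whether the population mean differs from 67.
One-sample t-test:
H₀: μ = 67
H₁: μ ≠ 67
df = n - 1 = 22
t = (x̄ - μ₀) / (s/√n) = (61.94 - 67) / (8.36/√23) = -2.903
p-value = 0.0083

Since p-value < α = 0.05, we reject H₀.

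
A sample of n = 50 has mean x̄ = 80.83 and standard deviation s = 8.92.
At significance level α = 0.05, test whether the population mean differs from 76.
One-sample t-test:
H₀: μ = 76
H₁: μ ≠ 76
df = n - 1 = 49
t = (x̄ - μ₀) / (s/√n) = (80.83 - 76) / (8.92/√50) = 3.829
p-value = 0.0004

Since p-value < α = 0.05, we reject H₀.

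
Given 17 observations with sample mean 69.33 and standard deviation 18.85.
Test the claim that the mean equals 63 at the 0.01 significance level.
One-sample t-test:
H₀: μ = 63
H₁: μ ≠ 63
df = n - 1 = 16
t = (x̄ - μ₀) / (s/√n) = (69.33 - 63) / (18.85/√17) = 1.385
p-value = 0.1852

Since p-value > α = 0.01, we fail to reject H₀.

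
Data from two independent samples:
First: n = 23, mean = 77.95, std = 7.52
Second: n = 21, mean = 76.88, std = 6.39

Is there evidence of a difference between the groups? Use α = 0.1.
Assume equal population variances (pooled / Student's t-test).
Student's two-sample t-test (equal variances):
H₀: μ₁ = μ₂
H₁: μ₁ ≠ μ₂
df = n₁ + n₂ - 2 = 42
Pooled variance s_p² = [(n₁-1)s₁² + (n₂-1)s₂²] / (n₁ + n₂ - 2) = [(22)(7.52²) + (20)(6.39²)] / 42 = 49.0655
SE = √(s_p²(1/n₁ + 1/n₂)) = √(49.0655 × (1/23 + 1/21)) = 2.1142
t = (x̄₁ - x̄₂) / SE = (77.95 - 76.88) / 2.1142 = 1.07 / 2.1142 = 0.506
p-value = 0.6154

Since p-value > α = 0.1, we fail to reject H₀.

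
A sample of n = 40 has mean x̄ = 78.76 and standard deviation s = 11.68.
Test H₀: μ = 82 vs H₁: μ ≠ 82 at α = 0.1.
One-sample t-test:
H₀: μ = 82
H₁: μ ≠ 82
df = n - 1 = 39
t = (x̄ - μ₀) / (s/√n) = (78.76 - 82) / (11.68/√40) = -1.754
p-value = 0.0872

Since p-value < α = 0.1, we reject H₀.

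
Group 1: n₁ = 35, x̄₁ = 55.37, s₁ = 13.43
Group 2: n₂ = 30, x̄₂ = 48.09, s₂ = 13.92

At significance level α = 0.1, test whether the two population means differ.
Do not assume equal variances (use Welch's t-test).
Welch's two-sample t-test:
H₀: μ₁ = μ₂
H₁: μ₁ ≠ μ₂
s₁²/n₁ = 13.43²/35 = 5.1533,  s₂²/n₂ = 13.92²/30 = 6.4589
SE = √(s₁²/n₁ + s₂²/n₂) = √(5.1533 + 6.4589) = 3.4077
df (Welch-Satterthwaite) = (s₁²/n₁ + s₂²/n₂)² / [(s₁²/n₁)²/(n₁-1) + (s₂²/n₂)²/(n₂-1)] ≈ 60.75
t = (x̄₁ - x̄₂) / SE = (55.37 - 48.09) / 3.4077 = 7.28 / 3.4077 = 2.136
p-value = 0.0367

Since p-value < α = 0.1, we reject H₀.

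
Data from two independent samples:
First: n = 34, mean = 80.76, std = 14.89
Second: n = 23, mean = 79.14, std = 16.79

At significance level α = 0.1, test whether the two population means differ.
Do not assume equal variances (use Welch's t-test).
Welch's two-sample t-test:
H₀: μ₁ = μ₂
H₁: μ₁ ≠ μ₂
s₁²/n₁ = 14.89²/34 = 6.5209,  s₂²/n₂ = 16.79²/23 = 12.2567
SE = √(s₁²/n₁ + s₂²/n₂) = √(6.5209 + 12.2567) = 4.3333
df (Welch-Satterthwaite) = (s₁²/n₁ + s₂²/n₂)² / [(s₁²/n₁)²/(n₁-1) + (s₂²/n₂)²/(n₂-1)] ≈ 43.44
t = (x̄₁ - x̄₂) / SE = (80.76 - 79.14) / 4.3333 = 1.62 / 4.3333 = 0.374
p-value = 0.7103

Since p-value > α = 0.1, we fail to reject H₀.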